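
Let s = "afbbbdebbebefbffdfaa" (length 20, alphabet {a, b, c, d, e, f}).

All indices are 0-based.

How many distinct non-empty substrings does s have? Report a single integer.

rank→(start, suffix):
  0 → (19, 'a')
  1 → (18, 'aa')
  2 → (0, 'afbbbdebbebefbffdfaa')
  3 → (2, 'bbbdebbebefbffdfaa')
  4 → (3, 'bbdebbebefbffdfaa')
  5 → (7, 'bbebefbffdfaa')
  6 → (4, 'bdebbebefbffdfaa')
  7 → (8, 'bebefbffdfaa')
  8 → (10, 'befbffdfaa')
  9 → (13, 'bffdfaa')
  10 → (5, 'debbebefbffdfaa')
  11 → (16, 'dfaa')
  12 → (6, 'ebbebefbffdfaa')
  13 → (9, 'ebefbffdfaa')
  14 → (11, 'efbffdfaa')
  15 → (17, 'faa')
  16 → (1, 'fbbbdebbebefbffdfaa')
  17 → (12, 'fbffdfaa')
  18 → (15, 'fdfaa')
  19 → (14, 'ffdfaa')

SA = [19, 18, 0, 2, 3, 7, 4, 8, 10, 13, 5, 16, 6, 9, 11, 17, 1, 12, 15, 14]
rank  pair      lcp
   1  s[19:],s[18:]  1  'a'
   2  s[18:],s[0:]  1  'a'
   3  s[0:],s[2:]  0  ''
   4  s[2:],s[3:]  2  'bb'
   5  s[3:],s[7:]  2  'bb'
   6  s[7:],s[4:]  1  'b'
   7  s[4:],s[8:]  1  'b'
   8  s[8:],s[10:]  2  'be'
   9  s[10:],s[13:]  1  'b'
  10  s[13:],s[5:]  0  ''
  11  s[5:],s[16:]  1  'd'
  12  s[16:],s[6:]  0  ''
  13  s[6:],s[9:]  2  'eb'
  14  s[9:],s[11:]  1  'e'
  15  s[11:],s[17:]  0  ''
  16  s[17:],s[1:]  1  'f'
  17  s[1:],s[12:]  2  'fb'
  18  s[12:],s[15:]  1  'f'
  19  s[15:],s[14:]  1  'f'

n(n+1)/2 = 20·21/2 = 210
Σ LCP = 0 + 1 + 1 + 0 + 2 + 2 + 1 + 1 + 2 + 1 + 0 + 1 + 0 + 2 + 1 + 0 + 1 + 2 + 1 + 1 = 20
distinct = 210 − 20 = 190

190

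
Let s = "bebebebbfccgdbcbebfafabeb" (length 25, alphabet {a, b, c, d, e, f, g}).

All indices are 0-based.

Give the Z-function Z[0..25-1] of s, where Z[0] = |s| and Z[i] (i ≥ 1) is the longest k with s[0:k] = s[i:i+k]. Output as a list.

[25, 0, 5, 0, 3, 0, 1, 1, 0, 0, 0, 0, 0, 1, 0, 3, 0, 1, 0, 0, 0, 0, 3, 0, 1]

Z[0]=25
i=1: i≥r, start 0; Z[1]=0
i=2: i≥r, start 0; Z[2]=5 grow→box=[2,7)
i=3: min(r-i=4, Z[1]=0)=0; Z[3]=0
i=4: min(r-i=3, Z[2]=5)=3; Z[4]=3
i=5: min(r-i=2, Z[3]=0)=0; Z[5]=0
i=6: min(r-i=1, Z[4]=3)=1; Z[6]=1
i=7: i≥r, start 0; Z[7]=1 grow→box=[7,8)
i=8: i≥r, start 0; Z[8]=0
i=9: i≥r, start 0; Z[9]=0
i=10: i≥r, start 0; Z[10]=0
i=11: i≥r, start 0; Z[11]=0
i=12: i≥r, start 0; Z[12]=0
i=13: i≥r, start 0; Z[13]=1 grow→box=[13,14)
i=14: i≥r, start 0; Z[14]=0
i=15: i≥r, start 0; Z[15]=3 grow→box=[15,18)
i=16: min(r-i=2, Z[1]=0)=0; Z[16]=0
i=17: min(r-i=1, Z[2]=5)=1; Z[17]=1
i=18: i≥r, start 0; Z[18]=0
i=19: i≥r, start 0; Z[19]=0
i=20: i≥r, start 0; Z[20]=0
i=21: i≥r, start 0; Z[21]=0
i=22: i≥r, start 0; Z[22]=3 grow→box=[22,25)
i=23: min(r-i=2, Z[1]=0)=0; Z[23]=0
i=24: min(r-i=1, Z[2]=5)=1; Z[24]=1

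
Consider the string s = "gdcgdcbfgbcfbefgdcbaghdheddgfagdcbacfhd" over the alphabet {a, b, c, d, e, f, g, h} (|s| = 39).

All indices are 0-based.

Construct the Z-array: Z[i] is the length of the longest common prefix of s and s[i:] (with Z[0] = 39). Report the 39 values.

Z[0]=39
i=1: fresh scan; Z[1]=0
i=2: fresh scan; Z[2]=0
i=3: fresh scan; Z[3]=3 grow→box=[3,6)
i=4: min(r-i=2, Z[1]=0)=0; Z[4]=0
i=5: min(r-i=1, Z[2]=0)=0; Z[5]=0
i=6: fresh scan; Z[6]=0
i=7: fresh scan; Z[7]=0
i=8: fresh scan; Z[8]=1 grow→box=[8,9)
i=9: fresh scan; Z[9]=0
i=10: fresh scan; Z[10]=0
i=11: fresh scan; Z[11]=0
i=12: fresh scan; Z[12]=0
i=13: fresh scan; Z[13]=0
i=14: fresh scan; Z[14]=0
i=15: fresh scan; Z[15]=3 grow→box=[15,18)
i=16: min(r-i=2, Z[1]=0)=0; Z[16]=0
i=17: min(r-i=1, Z[2]=0)=0; Z[17]=0
i=18: fresh scan; Z[18]=0
i=19: fresh scan; Z[19]=0
i=20: fresh scan; Z[20]=1 grow→box=[20,21)
i=21: fresh scan; Z[21]=0
i=22: fresh scan; Z[22]=0
i=23: fresh scan; Z[23]=0
i=24: fresh scan; Z[24]=0
i=25: fresh scan; Z[25]=0
i=26: fresh scan; Z[26]=0
i=27: fresh scan; Z[27]=1 grow→box=[27,28)
i=28: fresh scan; Z[28]=0
i=29: fresh scan; Z[29]=0
i=30: fresh scan; Z[30]=3 grow→box=[30,33)
i=31: min(r-i=2, Z[1]=0)=0; Z[31]=0
i=32: min(r-i=1, Z[2]=0)=0; Z[32]=0
i=33: fresh scan; Z[33]=0
i=34: fresh scan; Z[34]=0
i=35: fresh scan; Z[35]=0
i=36: fresh scan; Z[36]=0
i=37: fresh scan; Z[37]=0
i=38: fresh scan; Z[38]=0

[39, 0, 0, 3, 0, 0, 0, 0, 1, 0, 0, 0, 0, 0, 0, 3, 0, 0, 0, 0, 1, 0, 0, 0, 0, 0, 0, 1, 0, 0, 3, 0, 0, 0, 0, 0, 0, 0, 0]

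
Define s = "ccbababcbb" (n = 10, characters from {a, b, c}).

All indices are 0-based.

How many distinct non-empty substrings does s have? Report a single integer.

rank | idx | suffix
   0 |   3 | ababcbb
   1 |   5 | abcbb
   2 |   9 | b
   3 |   2 | bababcbb
   4 |   4 | babcbb
   5 |   8 | bb
   6 |   6 | bcbb
   7 |   1 | cbababcbb
   8 |   7 | cbb
   9 |   0 | ccbababcbb

SA = [3, 5, 9, 2, 4, 8, 6, 1, 7, 0]
i: (SA[i-1],SA[i]) lcp shared
  1: (3,5) 2 'ab'
  2: (5,9) 0 ''
  3: (9,2) 1 'b'
  4: (2,4) 3 'bab'
  5: (4,8) 1 'b'
  6: (8,6) 1 'b'
  7: (6,1) 0 ''
  8: (1,7) 2 'cb'
  9: (7,0) 1 'c'

n(n+1)/2 = 10·11/2 = 55
Σ LCP = 0 + 2 + 0 + 1 + 3 + 1 + 1 + 0 + 2 + 1 = 11
distinct = 55 − 11 = 44

44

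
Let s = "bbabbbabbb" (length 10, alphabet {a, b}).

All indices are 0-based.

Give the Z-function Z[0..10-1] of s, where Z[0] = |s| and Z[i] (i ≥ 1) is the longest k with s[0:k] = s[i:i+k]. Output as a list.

[10, 1, 0, 2, 6, 1, 0, 2, 2, 1]

Z[0]=10
i=1: fresh scan; Z[1]=1 extend→box=[1,2)
i=2: fresh scan; Z[2]=0
i=3: fresh scan; Z[3]=2 extend→box=[3,5)
i=4: min(r-i=1, Z[1]=1)=1; Z[4]=6 extend→box=[4,10)
i=5: min(r-i=5, Z[1]=1)=1; Z[5]=1
i=6: min(r-i=4, Z[2]=0)=0; Z[6]=0
i=7: min(r-i=3, Z[3]=2)=2; Z[7]=2
i=8: min(r-i=2, Z[4]=6)=2; Z[8]=2
i=9: min(r-i=1, Z[5]=1)=1; Z[9]=1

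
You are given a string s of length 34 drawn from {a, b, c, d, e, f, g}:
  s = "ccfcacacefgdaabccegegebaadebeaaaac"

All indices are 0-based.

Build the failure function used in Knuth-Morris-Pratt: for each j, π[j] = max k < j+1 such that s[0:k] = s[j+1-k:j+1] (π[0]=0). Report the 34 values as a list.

[0, 1, 0, 1, 0, 1, 0, 1, 0, 0, 0, 0, 0, 0, 0, 1, 2, 0, 0, 0, 0, 0, 0, 0, 0, 0, 0, 0, 0, 0, 0, 0, 0, 1]

π[0] = 0
j=1 s[j]='c': π[1]=1 (border 'c')
j=2 s[j]='f': k: 1→0; π[2]=0 (border '')
j=3 s[j]='c': π[3]=1 (border 'c')
j=4 s[j]='a': k: 1→0; π[4]=0 (border '')
j=5 s[j]='c': π[5]=1 (border 'c')
j=6 s[j]='a': k: 1→0; π[6]=0 (border '')
j=7 s[j]='c': π[7]=1 (border 'c')
j=8 s[j]='e': k: 1→0; π[8]=0 (border '')
j=9 s[j]='f': π[9]=0 (border '')
j=10 s[j]='g': π[10]=0 (border '')
j=11 s[j]='d': π[11]=0 (border '')
j=12 s[j]='a': π[12]=0 (border '')
j=13 s[j]='a': π[13]=0 (border '')
j=14 s[j]='b': π[14]=0 (border '')
j=15 s[j]='c': π[15]=1 (border 'c')
j=16 s[j]='c': π[16]=2 (border 'cc')
j=17 s[j]='e': k: 2→1→0; π[17]=0 (border '')
j=18 s[j]='g': π[18]=0 (border '')
j=19 s[j]='e': π[19]=0 (border '')
j=20 s[j]='g': π[20]=0 (border '')
j=21 s[j]='e': π[21]=0 (border '')
j=22 s[j]='b': π[22]=0 (border '')
j=23 s[j]='a': π[23]=0 (border '')
j=24 s[j]='a': π[24]=0 (border '')
j=25 s[j]='d': π[25]=0 (border '')
j=26 s[j]='e': π[26]=0 (border '')
j=27 s[j]='b': π[27]=0 (border '')
j=28 s[j]='e': π[28]=0 (border '')
j=29 s[j]='a': π[29]=0 (border '')
j=30 s[j]='a': π[30]=0 (border '')
j=31 s[j]='a': π[31]=0 (border '')
j=32 s[j]='a': π[32]=0 (border '')
j=33 s[j]='c': π[33]=1 (border 'c')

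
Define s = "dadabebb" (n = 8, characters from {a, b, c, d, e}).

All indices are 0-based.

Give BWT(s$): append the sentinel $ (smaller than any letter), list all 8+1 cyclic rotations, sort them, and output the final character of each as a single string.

bddbeaa$b

rank  rotation   last
    0  $dadabebb  b
    1  abebb$dad  d
    2  adabebb$d  d
    3  b$dadabeb  b
    4  bb$dadabe  e
    5  bebb$dada  a
    6  dabebb$da  a
    7  dadabebb$  $
    8  ebb$dadab  b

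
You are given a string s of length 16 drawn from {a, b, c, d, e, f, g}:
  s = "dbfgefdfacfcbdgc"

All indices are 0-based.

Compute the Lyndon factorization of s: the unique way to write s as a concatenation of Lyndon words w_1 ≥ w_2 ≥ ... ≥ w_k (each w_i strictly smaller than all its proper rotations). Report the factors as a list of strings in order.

emit factor 1: 'd' (i=0, period=1)
emit factor 2: 'bfgefdf' (i=1, period=7)
emit factor 3: 'acfcbdgc' (i=8, period=8)

["d", "bfgefdf", "acfcbdgc"]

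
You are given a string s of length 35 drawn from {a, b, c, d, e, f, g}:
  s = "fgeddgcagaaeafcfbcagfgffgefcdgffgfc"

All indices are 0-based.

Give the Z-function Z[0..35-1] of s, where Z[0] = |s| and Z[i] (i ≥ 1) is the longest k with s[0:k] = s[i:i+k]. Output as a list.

Z[0]=35
i=1: i≥r, start 0; Z[1]=0
i=2: i≥r, start 0; Z[2]=0
i=3: i≥r, start 0; Z[3]=0
i=4: i≥r, start 0; Z[4]=0
i=5: i≥r, start 0; Z[5]=0
i=6: i≥r, start 0; Z[6]=0
i=7: i≥r, start 0; Z[7]=0
i=8: i≥r, start 0; Z[8]=0
i=9: i≥r, start 0; Z[9]=0
i=10: i≥r, start 0; Z[10]=0
i=11: i≥r, start 0; Z[11]=0
i=12: i≥r, start 0; Z[12]=0
i=13: i≥r, start 0; Z[13]=1 grow→box=[13,14)
i=14: i≥r, start 0; Z[14]=0
i=15: i≥r, start 0; Z[15]=1 grow→box=[15,16)
i=16: i≥r, start 0; Z[16]=0
i=17: i≥r, start 0; Z[17]=0
i=18: i≥r, start 0; Z[18]=0
i=19: i≥r, start 0; Z[19]=0
i=20: i≥r, start 0; Z[20]=2 grow→box=[20,22)
i=21: min(r-i=1, Z[1]=0)=0; Z[21]=0
i=22: i≥r, start 0; Z[22]=1 grow→box=[22,23)
i=23: i≥r, start 0; Z[23]=3 grow→box=[23,26)
i=24: min(r-i=2, Z[1]=0)=0; Z[24]=0
i=25: min(r-i=1, Z[2]=0)=0; Z[25]=0
i=26: i≥r, start 0; Z[26]=1 grow→box=[26,27)
i=27: i≥r, start 0; Z[27]=0
i=28: i≥r, start 0; Z[28]=0
i=29: i≥r, start 0; Z[29]=0
i=30: i≥r, start 0; Z[30]=1 grow→box=[30,31)
i=31: i≥r, start 0; Z[31]=2 grow→box=[31,33)
i=32: min(r-i=1, Z[1]=0)=0; Z[32]=0
i=33: i≥r, start 0; Z[33]=1 grow→box=[33,34)
i=34: i≥r, start 0; Z[34]=0

[35, 0, 0, 0, 0, 0, 0, 0, 0, 0, 0, 0, 0, 1, 0, 1, 0, 0, 0, 0, 2, 0, 1, 3, 0, 0, 1, 0, 0, 0, 1, 2, 0, 1, 0]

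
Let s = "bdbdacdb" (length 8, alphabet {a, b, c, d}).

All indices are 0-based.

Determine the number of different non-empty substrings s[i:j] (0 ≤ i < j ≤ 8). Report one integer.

30

rank | idx | suffix
   0 |   4 | acdb
   1 |   7 | b
   2 |   2 | bdacdb
   3 |   0 | bdbdacdb
   4 |   5 | cdb
   5 |   3 | dacdb
   6 |   6 | db
   7 |   1 | dbdacdb

SA = [4, 7, 2, 0, 5, 3, 6, 1]
[i] adj suffixes → lcp
  [1] 4/7 → 0 ('')
  [2] 7/2 → 1 ('b')
  [3] 2/0 → 2 ('bd')
  [4] 0/5 → 0 ('')
  [5] 5/3 → 0 ('')
  [6] 3/6 → 1 ('d')
  [7] 6/1 → 2 ('db')

n(n+1)/2 = 8·9/2 = 36
Σ LCP = 0 + 0 + 1 + 2 + 0 + 0 + 1 + 2 = 6
distinct = 36 − 6 = 30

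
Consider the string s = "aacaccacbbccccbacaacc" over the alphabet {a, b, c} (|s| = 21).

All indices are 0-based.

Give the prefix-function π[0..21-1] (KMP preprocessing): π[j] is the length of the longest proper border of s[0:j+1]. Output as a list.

[0, 1, 0, 1, 0, 0, 1, 0, 0, 0, 0, 0, 0, 0, 0, 1, 0, 1, 2, 3, 0]

π[0] = 0
j=1 s[j]='a': π[1]=1 (border 'a')
j=2 s[j]='c': k: 1→0; π[2]=0 (border '')
j=3 s[j]='a': π[3]=1 (border 'a')
j=4 s[j]='c': k: 1→0; π[4]=0 (border '')
j=5 s[j]='c': π[5]=0 (border '')
j=6 s[j]='a': π[6]=1 (border 'a')
j=7 s[j]='c': k: 1→0; π[7]=0 (border '')
j=8 s[j]='b': π[8]=0 (border '')
j=9 s[j]='b': π[9]=0 (border '')
j=10 s[j]='c': π[10]=0 (border '')
j=11 s[j]='c': π[11]=0 (border '')
j=12 s[j]='c': π[12]=0 (border '')
j=13 s[j]='c': π[13]=0 (border '')
j=14 s[j]='b': π[14]=0 (border '')
j=15 s[j]='a': π[15]=1 (border 'a')
j=16 s[j]='c': k: 1→0; π[16]=0 (border '')
j=17 s[j]='a': π[17]=1 (border 'a')
j=18 s[j]='a': π[18]=2 (border 'aa')
j=19 s[j]='c': π[19]=3 (border 'aac')
j=20 s[j]='c': k: 3→0; π[20]=0 (border '')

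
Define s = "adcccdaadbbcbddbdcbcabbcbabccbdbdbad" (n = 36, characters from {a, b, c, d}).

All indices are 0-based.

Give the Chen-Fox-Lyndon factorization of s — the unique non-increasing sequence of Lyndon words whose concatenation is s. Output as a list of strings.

["adcccd", "aadbbcbddbdcbcabbcbabccbdbdbad"]

emit factor 1: 'adcccd' (i=0, period=6)
emit factor 2: 'aadbbcbddbdcbcabbcbabccbdbdbad' (i=6, period=30)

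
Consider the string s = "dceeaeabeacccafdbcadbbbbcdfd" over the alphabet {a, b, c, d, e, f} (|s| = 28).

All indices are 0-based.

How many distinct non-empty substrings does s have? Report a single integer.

sorted suffixes:
  #0 SA[0]=6  'abeacccafdbcadbbbbcdfd'
  #1 SA[1]=9  'acccafdbcadbbbbcdfd'
  #2 SA[2]=18  'adbbbbcdfd'
  #3 SA[3]=4  'aeabeacccafdbcadbbbbcdfd'
  #4 SA[4]=13  'afdbcadbbbbcdfd'
  #5 SA[5]=20  'bbbbcdfd'
  #6 SA[6]=21  'bbbcdfd'
  #7 SA[7]=22  'bbcdfd'
  #8 SA[8]=16  'bcadbbbbcdfd'
  #9 SA[9]=23  'bcdfd'
  #10 SA[10]=7  'beacccafdbcadbbbbcdfd'
  #11 SA[11]=17  'cadbbbbcdfd'
  #12 SA[12]=12  'cafdbcadbbbbcdfd'
  #13 SA[13]=11  'ccafdbcadbbbbcdfd'
  #14 SA[14]=10  'cccafdbcadbbbbcdfd'
  #15 SA[15]=24  'cdfd'
  #16 SA[16]=1  'ceeaeabeacccafdbcadbbbbcdfd'
  #17 SA[17]=27  'd'
  #18 SA[18]=19  'dbbbbcdfd'
  #19 SA[19]=15  'dbcadbbbbcdfd'
  #20 SA[20]=0  'dceeaeabeacccafdbcadbbbbcdfd'
  #21 SA[21]=25  'dfd'
  #22 SA[22]=5  'eabeacccafdbcadbbbbcdfd'
  #23 SA[23]=8  'eacccafdbcadbbbbcdfd'
  #24 SA[24]=3  'eaeabeacccafdbcadbbbbcdfd'
  #25 SA[25]=2  'eeaeabeacccafdbcadbbbbcdfd'
  #26 SA[26]=26  'fd'
  #27 SA[27]=14  'fdbcadbbbbcdfd'

SA = [6, 9, 18, 4, 13, 20, 21, 22, 16, 23, 7, 17, 12, 11, 10, 24, 1, 27, 19, 15, 0, 25, 5, 8, 3, 2, 26, 14]
[i] adj suffixes → lcp
  [1] 6/9 → 1 ('a')
  [2] 9/18 → 1 ('a')
  [3] 18/4 → 1 ('a')
  [4] 4/13 → 1 ('a')
  [5] 13/20 → 0 ('')
  [6] 20/21 → 3 ('bbb')
  [7] 21/22 → 2 ('bb')
  [8] 22/16 → 1 ('b')
  [9] 16/23 → 2 ('bc')
  [10] 23/7 → 1 ('b')
  [11] 7/17 → 0 ('')
  [12] 17/12 → 2 ('ca')
  [13] 12/11 → 1 ('c')
  [14] 11/10 → 2 ('cc')
  [15] 10/24 → 1 ('c')
  [16] 24/1 → 1 ('c')
  [17] 1/27 → 0 ('')
  [18] 27/19 → 1 ('d')
  [19] 19/15 → 2 ('db')
  [20] 15/0 → 1 ('d')
  [21] 0/25 → 1 ('d')
  [22] 25/5 → 0 ('')
  [23] 5/8 → 2 ('ea')
  [24] 8/3 → 2 ('ea')
  [25] 3/2 → 1 ('e')
  [26] 2/26 → 0 ('')
  [27] 26/14 → 2 ('fd')

n(n+1)/2 = 28·29/2 = 406
Σ LCP = 0 + 1 + 1 + 1 + 1 + 0 + 3 + 2 + 1 + 2 + 1 + 0 + 2 + 1 + 2 + 1 + 1 + 0 + 1 + 2 + 1 + 1 + 0 + 2 + 2 + 1 + 0 + 2 = 32
distinct = 406 − 32 = 374

374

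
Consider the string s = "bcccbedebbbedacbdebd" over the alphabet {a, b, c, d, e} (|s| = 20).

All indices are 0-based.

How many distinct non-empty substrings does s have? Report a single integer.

185

rank→(start, suffix):
  0 → (13, 'acbdebd')
  1 → (8, 'bbbedacbdebd')
  2 → (9, 'bbedacbdebd')
  3 → (0, 'bcccbedebbbedacbdebd')
  4 → (18, 'bd')
  5 → (15, 'bdebd')
  6 → (10, 'bedacbdebd')
  7 → (4, 'bedebbbedacbdebd')
  8 → (14, 'cbdebd')
  9 → (3, 'cbedebbbedacbdebd')
  10 → (2, 'ccbedebbbedacbdebd')
  11 → (1, 'cccbedebbbedacbdebd')
  12 → (19, 'd')
  13 → (12, 'dacbdebd')
  14 → (6, 'debbbedacbdebd')
  15 → (16, 'debd')
  16 → (7, 'ebbbedacbdebd')
  17 → (17, 'ebd')
  18 → (11, 'edacbdebd')
  19 → (5, 'edebbbedacbdebd')

SA = [13, 8, 9, 0, 18, 15, 10, 4, 14, 3, 2, 1, 19, 12, 6, 16, 7, 17, 11, 5]
rank  pair      lcp
   1  s[13:],s[8:]  0  ''
   2  s[8:],s[9:]  2  'bb'
   3  s[9:],s[0:]  1  'b'
   4  s[0:],s[18:]  1  'b'
   5  s[18:],s[15:]  2  'bd'
   6  s[15:],s[10:]  1  'b'
   7  s[10:],s[4:]  3  'bed'
   8  s[4:],s[14:]  0  ''
   9  s[14:],s[3:]  2  'cb'
  10  s[3:],s[2:]  1  'c'
  11  s[2:],s[1:]  2  'cc'
  12  s[1:],s[19:]  0  ''
  13  s[19:],s[12:]  1  'd'
  14  s[12:],s[6:]  1  'd'
  15  s[6:],s[16:]  3  'deb'
  16  s[16:],s[7:]  0  ''
  17  s[7:],s[17:]  2  'eb'
  18  s[17:],s[11:]  1  'e'
  19  s[11:],s[5:]  2  'ed'

n(n+1)/2 = 20·21/2 = 210
Σ LCP = 0 + 0 + 2 + 1 + 1 + 2 + 1 + 3 + 0 + 2 + 1 + 2 + 0 + 1 + 1 + 3 + 0 + 2 + 1 + 2 = 25
distinct = 210 − 25 = 185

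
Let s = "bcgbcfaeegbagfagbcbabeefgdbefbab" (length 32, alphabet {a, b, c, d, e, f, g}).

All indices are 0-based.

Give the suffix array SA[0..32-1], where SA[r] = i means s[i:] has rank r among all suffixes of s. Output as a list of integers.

[30, 19, 6, 14, 11, 31, 29, 18, 10, 16, 3, 0, 20, 26, 17, 4, 1, 25, 21, 7, 27, 22, 8, 5, 13, 28, 23, 9, 15, 2, 24, 12]

rank→(start, suffix):
  0 → (30, 'ab')
  1 → (19, 'abeefgdbefbab')
  2 → (6, 'aeegbagfagbcbabeefgdbefbab')
  3 → (14, 'agbcbabeefgdbefbab')
  4 → (11, 'agfagbcbabeefgdbefbab')
  5 → (31, 'b')
  6 → (29, 'bab')
  7 → (18, 'babeefgdbefbab')
  8 → (10, 'bagfagbcbabeefgdbefbab')
  9 → (16, 'bcbabeefgdbefbab')
  10 → (3, 'bcfaeegbagfagbcbabeefgdbefbab')
  11 → (0, 'bcgbcfaeegbagfagbcbabeefgdbefbab')
  12 → (20, 'beefgdbefbab')
  13 → (26, 'befbab')
  14 → (17, 'cbabeefgdbefbab')
  15 → (4, 'cfaeegbagfagbcbabeefgdbefbab')
  16 → (1, 'cgbcfaeegbagfagbcbabeefgdbefbab')
  17 → (25, 'dbefbab')
  18 → (21, 'eefgdbefbab')
  19 → (7, 'eegbagfagbcbabeefgdbefbab')
  20 → (27, 'efbab')
  21 → (22, 'efgdbefbab')
  22 → (8, 'egbagfagbcbabeefgdbefbab')
  23 → (5, 'faeegbagfagbcbabeefgdbefbab')
  24 → (13, 'fagbcbabeefgdbefbab')
  25 → (28, 'fbab')
  26 → (23, 'fgdbefbab')
  27 → (9, 'gbagfagbcbabeefgdbefbab')
  28 → (15, 'gbcbabeefgdbefbab')
  29 → (2, 'gbcfaeegbagfagbcbabeefgdbefbab')
  30 → (24, 'gdbefbab')
  31 → (12, 'gfagbcbabeefgdbefbab')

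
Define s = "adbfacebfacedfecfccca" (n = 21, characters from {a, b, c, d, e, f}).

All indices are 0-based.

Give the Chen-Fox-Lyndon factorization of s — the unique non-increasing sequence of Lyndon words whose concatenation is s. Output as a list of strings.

emit factor 1: 'adbf' (i=0, period=4)
emit factor 2: 'acebfacedfecfccc' (i=4, period=16)
emit factor 3: 'a' (i=20, period=1)

["adbf", "acebfacedfecfccc", "a"]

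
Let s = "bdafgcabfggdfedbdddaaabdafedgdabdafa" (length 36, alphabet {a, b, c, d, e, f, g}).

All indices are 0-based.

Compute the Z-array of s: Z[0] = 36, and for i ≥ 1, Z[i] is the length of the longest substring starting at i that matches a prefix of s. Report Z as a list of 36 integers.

Z[0]=36
i=1: outside box; Z[1]=0
i=2: outside box; Z[2]=0
i=3: outside box; Z[3]=0
i=4: outside box; Z[4]=0
i=5: outside box; Z[5]=0
i=6: outside box; Z[6]=0
i=7: outside box; Z[7]=1 scan→box=[7,8)
i=8: outside box; Z[8]=0
i=9: outside box; Z[9]=0
i=10: outside box; Z[10]=0
i=11: outside box; Z[11]=0
i=12: outside box; Z[12]=0
i=13: outside box; Z[13]=0
i=14: outside box; Z[14]=0
i=15: outside box; Z[15]=2 scan→box=[15,17)
i=16: min(r-i=1, Z[1]=0)=0; Z[16]=0
i=17: outside box; Z[17]=0
i=18: outside box; Z[18]=0
i=19: outside box; Z[19]=0
i=20: outside box; Z[20]=0
i=21: outside box; Z[21]=0
i=22: outside box; Z[22]=4 scan→box=[22,26)
i=23: min(r-i=3, Z[1]=0)=0; Z[23]=0
i=24: min(r-i=2, Z[2]=0)=0; Z[24]=0
i=25: min(r-i=1, Z[3]=0)=0; Z[25]=0
i=26: outside box; Z[26]=0
i=27: outside box; Z[27]=0
i=28: outside box; Z[28]=0
i=29: outside box; Z[29]=0
i=30: outside box; Z[30]=0
i=31: outside box; Z[31]=4 scan→box=[31,35)
i=32: min(r-i=3, Z[1]=0)=0; Z[32]=0
i=33: min(r-i=2, Z[2]=0)=0; Z[33]=0
i=34: min(r-i=1, Z[3]=0)=0; Z[34]=0
i=35: outside box; Z[35]=0

[36, 0, 0, 0, 0, 0, 0, 1, 0, 0, 0, 0, 0, 0, 0, 2, 0, 0, 0, 0, 0, 0, 4, 0, 0, 0, 0, 0, 0, 0, 0, 4, 0, 0, 0, 0]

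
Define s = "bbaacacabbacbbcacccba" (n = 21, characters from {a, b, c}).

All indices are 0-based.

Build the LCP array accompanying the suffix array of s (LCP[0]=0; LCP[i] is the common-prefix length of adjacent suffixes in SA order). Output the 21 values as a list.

[0, 1, 1, 1, 3, 2, 2, 0, 2, 2, 1, 3, 2, 1, 0, 2, 3, 1, 2, 1, 2]

rank | idx | suffix
   0 |  20 | a
   1 |   2 | aacacabbacbbcacccba
   2 |   7 | abbacbbcacccba
   3 |   5 | acabbacbbcacccba
   4 |   3 | acacabbacbbcacccba
   5 |  10 | acbbcacccba
   6 |  15 | acccba
   7 |  19 | ba
   8 |   1 | baacacabbacbbcacccba
   9 |   9 | bacbbcacccba
  10 |   0 | bbaacacabbacbbcacccba
  11 |   8 | bbacbbcacccba
  12 |  12 | bbcacccba
  13 |  13 | bcacccba
  14 |   6 | cabbacbbcacccba
  15 |   4 | cacabbacbbcacccba
  16 |  14 | cacccba
  17 |  18 | cba
  18 |  11 | cbbcacccba
  19 |  17 | ccba
  20 |  16 | cccba

SA = [20, 2, 7, 5, 3, 10, 15, 19, 1, 9, 0, 8, 12, 13, 6, 4, 14, 18, 11, 17, 16]
rank  pair      lcp
   1  s[20:],s[2:]  1  'a'
   2  s[2:],s[7:]  1  'a'
   3  s[7:],s[5:]  1  'a'
   4  s[5:],s[3:]  3  'aca'
   5  s[3:],s[10:]  2  'ac'
   6  s[10:],s[15:]  2  'ac'
   7  s[15:],s[19:]  0  ''
   8  s[19:],s[1:]  2  'ba'
   9  s[1:],s[9:]  2  'ba'
  10  s[9:],s[0:]  1  'b'
  11  s[0:],s[8:]  3  'bba'
  12  s[8:],s[12:]  2  'bb'
  13  s[12:],s[13:]  1  'b'
  14  s[13:],s[6:]  0  ''
  15  s[6:],s[4:]  2  'ca'
  16  s[4:],s[14:]  3  'cac'
  17  s[14:],s[18:]  1  'c'
  18  s[18:],s[11:]  2  'cb'
  19  s[11:],s[17:]  1  'c'
  20  s[17:],s[16:]  2  'cc'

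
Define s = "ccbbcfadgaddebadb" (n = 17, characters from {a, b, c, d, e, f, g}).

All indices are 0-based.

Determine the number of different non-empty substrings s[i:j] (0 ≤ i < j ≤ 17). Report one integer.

141

rank | idx | suffix
   0 |  14 | adb
   1 |   9 | addebadb
   2 |   6 | adgaddebadb
   3 |  16 | b
   4 |  13 | badb
   5 |   2 | bbcfadgaddebadb
   6 |   3 | bcfadgaddebadb
   7 |   1 | cbbcfadgaddebadb
   8 |   0 | ccbbcfadgaddebadb
   9 |   4 | cfadgaddebadb
  10 |  15 | db
  11 |  10 | ddebadb
  12 |  11 | debadb
  13 |   7 | dgaddebadb
  14 |  12 | ebadb
  15 |   5 | fadgaddebadb
  16 |   8 | gaddebadb

SA = [14, 9, 6, 16, 13, 2, 3, 1, 0, 4, 15, 10, 11, 7, 12, 5, 8]
[i] adj suffixes → lcp
  [1] 14/9 → 2 ('ad')
  [2] 9/6 → 2 ('ad')
  [3] 6/16 → 0 ('')
  [4] 16/13 → 1 ('b')
  [5] 13/2 → 1 ('b')
  [6] 2/3 → 1 ('b')
  [7] 3/1 → 0 ('')
  [8] 1/0 → 1 ('c')
  [9] 0/4 → 1 ('c')
  [10] 4/15 → 0 ('')
  [11] 15/10 → 1 ('d')
  [12] 10/11 → 1 ('d')
  [13] 11/7 → 1 ('d')
  [14] 7/12 → 0 ('')
  [15] 12/5 → 0 ('')
  [16] 5/8 → 0 ('')

n(n+1)/2 = 17·18/2 = 153
Σ LCP = 0 + 2 + 2 + 0 + 1 + 1 + 1 + 0 + 1 + 1 + 0 + 1 + 1 + 1 + 0 + 0 + 0 = 12
distinct = 153 − 12 = 141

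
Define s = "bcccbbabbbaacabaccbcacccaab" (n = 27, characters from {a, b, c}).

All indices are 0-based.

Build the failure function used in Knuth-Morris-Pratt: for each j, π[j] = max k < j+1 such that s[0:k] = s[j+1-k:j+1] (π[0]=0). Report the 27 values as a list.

[0, 0, 0, 0, 1, 1, 0, 1, 1, 1, 0, 0, 0, 0, 1, 0, 0, 0, 1, 2, 0, 0, 0, 0, 0, 0, 1]

π[0] = 0
j=1 s[j]='c': π[1]=0 (border '')
j=2 s[j]='c': π[2]=0 (border '')
j=3 s[j]='c': π[3]=0 (border '')
j=4 s[j]='b': π[4]=1 (border 'b')
j=5 s[j]='b': k: 1→0; π[5]=1 (border 'b')
j=6 s[j]='a': k: 1→0; π[6]=0 (border '')
j=7 s[j]='b': π[7]=1 (border 'b')
j=8 s[j]='b': k: 1→0; π[8]=1 (border 'b')
j=9 s[j]='b': k: 1→0; π[9]=1 (border 'b')
j=10 s[j]='a': k: 1→0; π[10]=0 (border '')
j=11 s[j]='a': π[11]=0 (border '')
j=12 s[j]='c': π[12]=0 (border '')
j=13 s[j]='a': π[13]=0 (border '')
j=14 s[j]='b': π[14]=1 (border 'b')
j=15 s[j]='a': k: 1→0; π[15]=0 (border '')
j=16 s[j]='c': π[16]=0 (border '')
j=17 s[j]='c': π[17]=0 (border '')
j=18 s[j]='b': π[18]=1 (border 'b')
j=19 s[j]='c': π[19]=2 (border 'bc')
j=20 s[j]='a': k: 2→0; π[20]=0 (border '')
j=21 s[j]='c': π[21]=0 (border '')
j=22 s[j]='c': π[22]=0 (border '')
j=23 s[j]='c': π[23]=0 (border '')
j=24 s[j]='a': π[24]=0 (border '')
j=25 s[j]='a': π[25]=0 (border '')
j=26 s[j]='b': π[26]=1 (border 'b')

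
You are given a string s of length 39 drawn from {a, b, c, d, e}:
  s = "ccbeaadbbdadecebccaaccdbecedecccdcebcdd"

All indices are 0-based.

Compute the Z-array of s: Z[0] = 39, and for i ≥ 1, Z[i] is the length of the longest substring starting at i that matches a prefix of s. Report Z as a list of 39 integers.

Z[0]=39
i=1: outside box; Z[1]=1 scan→box=[1,2)
i=2: outside box; Z[2]=0
i=3: outside box; Z[3]=0
i=4: outside box; Z[4]=0
i=5: outside box; Z[5]=0
i=6: outside box; Z[6]=0
i=7: outside box; Z[7]=0
i=8: outside box; Z[8]=0
i=9: outside box; Z[9]=0
i=10: outside box; Z[10]=0
i=11: outside box; Z[11]=0
i=12: outside box; Z[12]=0
i=13: outside box; Z[13]=1 scan→box=[13,14)
i=14: outside box; Z[14]=0
i=15: outside box; Z[15]=0
i=16: outside box; Z[16]=2 scan→box=[16,18)
i=17: min(r-i=1, Z[1]=1)=1; Z[17]=1
i=18: outside box; Z[18]=0
i=19: outside box; Z[19]=0
i=20: outside box; Z[20]=2 scan→box=[20,22)
i=21: min(r-i=1, Z[1]=1)=1; Z[21]=1
i=22: outside box; Z[22]=0
i=23: outside box; Z[23]=0
i=24: outside box; Z[24]=0
i=25: outside box; Z[25]=1 scan→box=[25,26)
i=26: outside box; Z[26]=0
i=27: outside box; Z[27]=0
i=28: outside box; Z[28]=0
i=29: outside box; Z[29]=2 scan→box=[29,31)
i=30: min(r-i=1, Z[1]=1)=1; Z[30]=2 scan→box=[30,32)
i=31: min(r-i=1, Z[1]=1)=1; Z[31]=1
i=32: outside box; Z[32]=0
i=33: outside box; Z[33]=1 scan→box=[33,34)
i=34: outside box; Z[34]=0
i=35: outside box; Z[35]=0
i=36: outside box; Z[36]=1 scan→box=[36,37)
i=37: outside box; Z[37]=0
i=38: outside box; Z[38]=0

[39, 1, 0, 0, 0, 0, 0, 0, 0, 0, 0, 0, 0, 1, 0, 0, 2, 1, 0, 0, 2, 1, 0, 0, 0, 1, 0, 0, 0, 2, 2, 1, 0, 1, 0, 0, 1, 0, 0]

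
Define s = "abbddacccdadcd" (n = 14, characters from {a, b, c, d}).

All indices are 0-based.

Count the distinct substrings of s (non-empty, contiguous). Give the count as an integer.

92

rank→(start, suffix):
  0 → (0, 'abbddacccdadcd')
  1 → (5, 'acccdadcd')
  2 → (10, 'adcd')
  3 → (1, 'bbddacccdadcd')
  4 → (2, 'bddacccdadcd')
  5 → (6, 'cccdadcd')
  6 → (7, 'ccdadcd')
  7 → (12, 'cd')
  8 → (8, 'cdadcd')
  9 → (13, 'd')
  10 → (4, 'dacccdadcd')
  11 → (9, 'dadcd')
  12 → (11, 'dcd')
  13 → (3, 'ddacccdadcd')

SA = [0, 5, 10, 1, 2, 6, 7, 12, 8, 13, 4, 9, 11, 3]
i: (SA[i-1],SA[i]) lcp shared
  1: (0,5) 1 'a'
  2: (5,10) 1 'a'
  3: (10,1) 0 ''
  4: (1,2) 1 'b'
  5: (2,6) 0 ''
  6: (6,7) 2 'cc'
  7: (7,12) 1 'c'
  8: (12,8) 2 'cd'
  9: (8,13) 0 ''
  10: (13,4) 1 'd'
  11: (4,9) 2 'da'
  12: (9,11) 1 'd'
  13: (11,3) 1 'd'

n(n+1)/2 = 14·15/2 = 105
Σ LCP = 0 + 1 + 1 + 0 + 1 + 0 + 2 + 1 + 2 + 0 + 1 + 2 + 1 + 1 = 13
distinct = 105 − 13 = 92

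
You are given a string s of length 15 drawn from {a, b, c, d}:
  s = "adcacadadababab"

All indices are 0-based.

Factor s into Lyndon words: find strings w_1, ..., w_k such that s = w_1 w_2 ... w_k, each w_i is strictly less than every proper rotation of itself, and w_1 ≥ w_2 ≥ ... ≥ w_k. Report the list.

["adc", "acadad", "ab", "ab", "ab"]

emit factor 1: 'adc' (i=0, period=3)
emit factor 2: 'acadad' (i=3, period=6)
emit factor 3: 'ab' (i=9, period=2)
emit factor 4: 'ab' (i=11, period=2)
emit factor 5: 'ab' (i=13, period=2)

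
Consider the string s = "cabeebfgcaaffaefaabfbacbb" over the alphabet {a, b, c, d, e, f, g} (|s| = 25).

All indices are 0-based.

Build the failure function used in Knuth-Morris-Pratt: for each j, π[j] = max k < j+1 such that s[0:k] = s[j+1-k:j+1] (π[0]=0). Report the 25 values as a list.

π[0] = 0
j=1 s[j]='a': π[1]=0 (border '')
j=2 s[j]='b': π[2]=0 (border '')
j=3 s[j]='e': π[3]=0 (border '')
j=4 s[j]='e': π[4]=0 (border '')
j=5 s[j]='b': π[5]=0 (border '')
j=6 s[j]='f': π[6]=0 (border '')
j=7 s[j]='g': π[7]=0 (border '')
j=8 s[j]='c': π[8]=1 (border 'c')
j=9 s[j]='a': π[9]=2 (border 'ca')
j=10 s[j]='a': k: 2→0; π[10]=0 (border '')
j=11 s[j]='f': π[11]=0 (border '')
j=12 s[j]='f': π[12]=0 (border '')
j=13 s[j]='a': π[13]=0 (border '')
j=14 s[j]='e': π[14]=0 (border '')
j=15 s[j]='f': π[15]=0 (border '')
j=16 s[j]='a': π[16]=0 (border '')
j=17 s[j]='a': π[17]=0 (border '')
j=18 s[j]='b': π[18]=0 (border '')
j=19 s[j]='f': π[19]=0 (border '')
j=20 s[j]='b': π[20]=0 (border '')
j=21 s[j]='a': π[21]=0 (border '')
j=22 s[j]='c': π[22]=1 (border 'c')
j=23 s[j]='b': k: 1→0; π[23]=0 (border '')
j=24 s[j]='b': π[24]=0 (border '')

[0, 0, 0, 0, 0, 0, 0, 0, 1, 2, 0, 0, 0, 0, 0, 0, 0, 0, 0, 0, 0, 0, 1, 0, 0]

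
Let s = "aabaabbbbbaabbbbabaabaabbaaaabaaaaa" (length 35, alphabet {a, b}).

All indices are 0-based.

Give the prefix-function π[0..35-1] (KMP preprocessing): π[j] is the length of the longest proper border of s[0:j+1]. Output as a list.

[0, 1, 0, 1, 2, 3, 0, 0, 0, 0, 1, 2, 3, 0, 0, 0, 1, 0, 1, 2, 3, 4, 5, 6, 7, 1, 2, 2, 2, 3, 4, 5, 2, 2, 2]

π[0] = 0
j=1 s[j]='a': π[1]=1 (border 'a')
j=2 s[j]='b': k: 1→0; π[2]=0 (border '')
j=3 s[j]='a': π[3]=1 (border 'a')
j=4 s[j]='a': π[4]=2 (border 'aa')
j=5 s[j]='b': π[5]=3 (border 'aab')
j=6 s[j]='b': k: 3→0; π[6]=0 (border '')
j=7 s[j]='b': π[7]=0 (border '')
j=8 s[j]='b': π[8]=0 (border '')
j=9 s[j]='b': π[9]=0 (border '')
j=10 s[j]='a': π[10]=1 (border 'a')
j=11 s[j]='a': π[11]=2 (border 'aa')
j=12 s[j]='b': π[12]=3 (border 'aab')
j=13 s[j]='b': k: 3→0; π[13]=0 (border '')
j=14 s[j]='b': π[14]=0 (border '')
j=15 s[j]='b': π[15]=0 (border '')
j=16 s[j]='a': π[16]=1 (border 'a')
j=17 s[j]='b': k: 1→0; π[17]=0 (border '')
j=18 s[j]='a': π[18]=1 (border 'a')
j=19 s[j]='a': π[19]=2 (border 'aa')
j=20 s[j]='b': π[20]=3 (border 'aab')
j=21 s[j]='a': π[21]=4 (border 'aaba')
j=22 s[j]='a': π[22]=5 (border 'aabaa')
j=23 s[j]='b': π[23]=6 (border 'aabaab')
j=24 s[j]='b': π[24]=7 (border 'aabaabb')
j=25 s[j]='a': k: 7→0; π[25]=1 (border 'a')
j=26 s[j]='a': π[26]=2 (border 'aa')
j=27 s[j]='a': k: 2→1; π[27]=2 (border 'aa')
j=28 s[j]='a': k: 2→1; π[28]=2 (border 'aa')
j=29 s[j]='b': π[29]=3 (border 'aab')
j=30 s[j]='a': π[30]=4 (border 'aaba')
j=31 s[j]='a': π[31]=5 (border 'aabaa')
j=32 s[j]='a': k: 5→2→1; π[32]=2 (border 'aa')
j=33 s[j]='a': k: 2→1; π[33]=2 (border 'aa')
j=34 s[j]='a': k: 2→1; π[34]=2 (border 'aa')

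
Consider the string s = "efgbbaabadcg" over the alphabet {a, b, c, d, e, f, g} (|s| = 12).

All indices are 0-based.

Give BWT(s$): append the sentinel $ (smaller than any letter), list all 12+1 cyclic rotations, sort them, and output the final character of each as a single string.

gbabbagda$ecf

rank  rotation       last
    0  $efgbbaabadcg  g
    1  aabadcg$efgbb  b
    2  abadcg$efgbba  a
    3  adcg$efgbbaab  b
    4  baabadcg$efgb  b
    5  badcg$efgbbaa  a
    6  bbaabadcg$efg  g
    7  cg$efgbbaabad  d
    8  dcg$efgbbaaba  a
    9  efgbbaabadcg$  $
   10  fgbbaabadcg$e  e
   11  g$efgbbaabadc  c
   12  gbbaabadcg$ef  f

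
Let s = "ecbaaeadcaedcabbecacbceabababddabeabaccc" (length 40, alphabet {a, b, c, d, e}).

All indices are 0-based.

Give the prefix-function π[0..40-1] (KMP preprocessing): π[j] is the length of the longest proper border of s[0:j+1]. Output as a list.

π[0] = 0
j=1 s[j]='c': π[1]=0 (border '')
j=2 s[j]='b': π[2]=0 (border '')
j=3 s[j]='a': π[3]=0 (border '')
j=4 s[j]='a': π[4]=0 (border '')
j=5 s[j]='e': π[5]=1 (border 'e')
j=6 s[j]='a': k: 1→0; π[6]=0 (border '')
j=7 s[j]='d': π[7]=0 (border '')
j=8 s[j]='c': π[8]=0 (border '')
j=9 s[j]='a': π[9]=0 (border '')
j=10 s[j]='e': π[10]=1 (border 'e')
j=11 s[j]='d': k: 1→0; π[11]=0 (border '')
j=12 s[j]='c': π[12]=0 (border '')
j=13 s[j]='a': π[13]=0 (border '')
j=14 s[j]='b': π[14]=0 (border '')
j=15 s[j]='b': π[15]=0 (border '')
j=16 s[j]='e': π[16]=1 (border 'e')
j=17 s[j]='c': π[17]=2 (border 'ec')
j=18 s[j]='a': k: 2→0; π[18]=0 (border '')
j=19 s[j]='c': π[19]=0 (border '')
j=20 s[j]='b': π[20]=0 (border '')
j=21 s[j]='c': π[21]=0 (border '')
j=22 s[j]='e': π[22]=1 (border 'e')
j=23 s[j]='a': k: 1→0; π[23]=0 (border '')
j=24 s[j]='b': π[24]=0 (border '')
j=25 s[j]='a': π[25]=0 (border '')
j=26 s[j]='b': π[26]=0 (border '')
j=27 s[j]='a': π[27]=0 (border '')
j=28 s[j]='b': π[28]=0 (border '')
j=29 s[j]='d': π[29]=0 (border '')
j=30 s[j]='d': π[30]=0 (border '')
j=31 s[j]='a': π[31]=0 (border '')
j=32 s[j]='b': π[32]=0 (border '')
j=33 s[j]='e': π[33]=1 (border 'e')
j=34 s[j]='a': k: 1→0; π[34]=0 (border '')
j=35 s[j]='b': π[35]=0 (border '')
j=36 s[j]='a': π[36]=0 (border '')
j=37 s[j]='c': π[37]=0 (border '')
j=38 s[j]='c': π[38]=0 (border '')
j=39 s[j]='c': π[39]=0 (border '')

[0, 0, 0, 0, 0, 1, 0, 0, 0, 0, 1, 0, 0, 0, 0, 0, 1, 2, 0, 0, 0, 0, 1, 0, 0, 0, 0, 0, 0, 0, 0, 0, 0, 1, 0, 0, 0, 0, 0, 0]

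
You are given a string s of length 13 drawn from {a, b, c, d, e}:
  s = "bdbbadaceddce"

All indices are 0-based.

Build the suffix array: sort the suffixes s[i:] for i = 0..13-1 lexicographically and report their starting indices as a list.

[6, 4, 3, 2, 0, 11, 7, 5, 1, 10, 9, 12, 8]

rank | idx | suffix
   0 |   6 | aceddce
   1 |   4 | adaceddce
   2 |   3 | badaceddce
   3 |   2 | bbadaceddce
   4 |   0 | bdbbadaceddce
   5 |  11 | ce
   6 |   7 | ceddce
   7 |   5 | daceddce
   8 |   1 | dbbadaceddce
   9 |  10 | dce
  10 |   9 | ddce
  11 |  12 | e
  12 |   8 | eddce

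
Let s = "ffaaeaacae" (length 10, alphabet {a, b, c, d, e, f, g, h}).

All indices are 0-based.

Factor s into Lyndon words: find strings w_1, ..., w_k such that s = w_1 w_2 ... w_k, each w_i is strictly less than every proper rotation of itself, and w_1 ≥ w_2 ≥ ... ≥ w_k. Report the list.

emit factor 1: 'f' (i=0, period=1)
emit factor 2: 'f' (i=1, period=1)
emit factor 3: 'aae' (i=2, period=3)
emit factor 4: 'aacae' (i=5, period=5)

["f", "f", "aae", "aacae"]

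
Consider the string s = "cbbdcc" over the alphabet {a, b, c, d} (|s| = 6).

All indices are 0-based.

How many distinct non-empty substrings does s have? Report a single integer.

rank→(start, suffix):
  0 → (1, 'bbdcc')
  1 → (2, 'bdcc')
  2 → (5, 'c')
  3 → (0, 'cbbdcc')
  4 → (4, 'cc')
  5 → (3, 'dcc')

SA = [1, 2, 5, 0, 4, 3]
[i] adj suffixes → lcp
  [1] 1/2 → 1 ('b')
  [2] 2/5 → 0 ('')
  [3] 5/0 → 1 ('c')
  [4] 0/4 → 1 ('c')
  [5] 4/3 → 0 ('')

n(n+1)/2 = 6·7/2 = 21
Σ LCP = 0 + 1 + 0 + 1 + 1 + 0 = 3
distinct = 21 − 3 = 18

18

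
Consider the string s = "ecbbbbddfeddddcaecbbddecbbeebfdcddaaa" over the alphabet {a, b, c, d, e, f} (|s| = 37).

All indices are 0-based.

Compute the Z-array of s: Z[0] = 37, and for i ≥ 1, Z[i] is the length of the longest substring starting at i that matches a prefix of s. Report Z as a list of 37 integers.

[37, 0, 0, 0, 0, 0, 0, 0, 0, 1, 0, 0, 0, 0, 0, 0, 4, 0, 0, 0, 0, 0, 4, 0, 0, 0, 1, 1, 0, 0, 0, 0, 0, 0, 0, 0, 0]

Z[0]=37
i=1: i≥r, start 0; Z[1]=0
i=2: i≥r, start 0; Z[2]=0
i=3: i≥r, start 0; Z[3]=0
i=4: i≥r, start 0; Z[4]=0
i=5: i≥r, start 0; Z[5]=0
i=6: i≥r, start 0; Z[6]=0
i=7: i≥r, start 0; Z[7]=0
i=8: i≥r, start 0; Z[8]=0
i=9: i≥r, start 0; Z[9]=1 scan→box=[9,10)
i=10: i≥r, start 0; Z[10]=0
i=11: i≥r, start 0; Z[11]=0
i=12: i≥r, start 0; Z[12]=0
i=13: i≥r, start 0; Z[13]=0
i=14: i≥r, start 0; Z[14]=0
i=15: i≥r, start 0; Z[15]=0
i=16: i≥r, start 0; Z[16]=4 scan→box=[16,20)
i=17: min(r-i=3, Z[1]=0)=0; Z[17]=0
i=18: min(r-i=2, Z[2]=0)=0; Z[18]=0
i=19: min(r-i=1, Z[3]=0)=0; Z[19]=0
i=20: i≥r, start 0; Z[20]=0
i=21: i≥r, start 0; Z[21]=0
i=22: i≥r, start 0; Z[22]=4 scan→box=[22,26)
i=23: min(r-i=3, Z[1]=0)=0; Z[23]=0
i=24: min(r-i=2, Z[2]=0)=0; Z[24]=0
i=25: min(r-i=1, Z[3]=0)=0; Z[25]=0
i=26: i≥r, start 0; Z[26]=1 scan→box=[26,27)
i=27: i≥r, start 0; Z[27]=1 scan→box=[27,28)
i=28: i≥r, start 0; Z[28]=0
i=29: i≥r, start 0; Z[29]=0
i=30: i≥r, start 0; Z[30]=0
i=31: i≥r, start 0; Z[31]=0
i=32: i≥r, start 0; Z[32]=0
i=33: i≥r, start 0; Z[33]=0
i=34: i≥r, start 0; Z[34]=0
i=35: i≥r, start 0; Z[35]=0
i=36: i≥r, start 0; Z[36]=0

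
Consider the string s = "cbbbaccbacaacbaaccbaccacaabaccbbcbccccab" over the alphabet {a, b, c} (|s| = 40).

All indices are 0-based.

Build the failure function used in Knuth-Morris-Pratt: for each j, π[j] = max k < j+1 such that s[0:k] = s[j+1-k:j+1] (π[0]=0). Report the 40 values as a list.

[0, 0, 0, 0, 0, 1, 1, 2, 0, 1, 0, 0, 1, 2, 0, 0, 1, 1, 2, 0, 1, 1, 0, 1, 0, 0, 0, 0, 1, 1, 2, 3, 1, 2, 1, 1, 1, 1, 0, 0]

π[0] = 0
j=1 s[j]='b': π[1]=0 (border '')
j=2 s[j]='b': π[2]=0 (border '')
j=3 s[j]='b': π[3]=0 (border '')
j=4 s[j]='a': π[4]=0 (border '')
j=5 s[j]='c': π[5]=1 (border 'c')
j=6 s[j]='c': k: 1→0; π[6]=1 (border 'c')
j=7 s[j]='b': π[7]=2 (border 'cb')
j=8 s[j]='a': k: 2→0; π[8]=0 (border '')
j=9 s[j]='c': π[9]=1 (border 'c')
j=10 s[j]='a': k: 1→0; π[10]=0 (border '')
j=11 s[j]='a': π[11]=0 (border '')
j=12 s[j]='c': π[12]=1 (border 'c')
j=13 s[j]='b': π[13]=2 (border 'cb')
j=14 s[j]='a': k: 2→0; π[14]=0 (border '')
j=15 s[j]='a': π[15]=0 (border '')
j=16 s[j]='c': π[16]=1 (border 'c')
j=17 s[j]='c': k: 1→0; π[17]=1 (border 'c')
j=18 s[j]='b': π[18]=2 (border 'cb')
j=19 s[j]='a': k: 2→0; π[19]=0 (border '')
j=20 s[j]='c': π[20]=1 (border 'c')
j=21 s[j]='c': k: 1→0; π[21]=1 (border 'c')
j=22 s[j]='a': k: 1→0; π[22]=0 (border '')
j=23 s[j]='c': π[23]=1 (border 'c')
j=24 s[j]='a': k: 1→0; π[24]=0 (border '')
j=25 s[j]='a': π[25]=0 (border '')
j=26 s[j]='b': π[26]=0 (border '')
j=27 s[j]='a': π[27]=0 (border '')
j=28 s[j]='c': π[28]=1 (border 'c')
j=29 s[j]='c': k: 1→0; π[29]=1 (border 'c')
j=30 s[j]='b': π[30]=2 (border 'cb')
j=31 s[j]='b': π[31]=3 (border 'cbb')
j=32 s[j]='c': k: 3→0; π[32]=1 (border 'c')
j=33 s[j]='b': π[33]=2 (border 'cb')
j=34 s[j]='c': k: 2→0; π[34]=1 (border 'c')
j=35 s[j]='c': k: 1→0; π[35]=1 (border 'c')
j=36 s[j]='c': k: 1→0; π[36]=1 (border 'c')
j=37 s[j]='c': k: 1→0; π[37]=1 (border 'c')
j=38 s[j]='a': k: 1→0; π[38]=0 (border '')
j=39 s[j]='b': π[39]=0 (border '')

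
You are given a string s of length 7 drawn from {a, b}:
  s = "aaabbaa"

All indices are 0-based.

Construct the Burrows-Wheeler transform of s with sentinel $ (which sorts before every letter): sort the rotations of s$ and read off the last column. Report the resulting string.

aab$aaba

rank  rotation  last
    0  $aaabbaa  a
    1  a$aaabba  a
    2  aa$aaabb  b
    3  aaabbaa$  $
    4  aabbaa$a  a
    5  abbaa$aa  a
    6  baa$aaab  b
    7  bbaa$aaa  a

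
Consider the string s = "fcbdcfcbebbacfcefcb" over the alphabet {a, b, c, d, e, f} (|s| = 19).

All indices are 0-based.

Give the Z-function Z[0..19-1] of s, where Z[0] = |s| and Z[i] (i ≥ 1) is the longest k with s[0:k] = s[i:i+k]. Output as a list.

[19, 0, 0, 0, 0, 3, 0, 0, 0, 0, 0, 0, 0, 2, 0, 0, 3, 0, 0]

Z[0]=19
i=1: outside box; Z[1]=0
i=2: outside box; Z[2]=0
i=3: outside box; Z[3]=0
i=4: outside box; Z[4]=0
i=5: outside box; Z[5]=3 scan→box=[5,8)
i=6: min(r-i=2, Z[1]=0)=0; Z[6]=0
i=7: min(r-i=1, Z[2]=0)=0; Z[7]=0
i=8: outside box; Z[8]=0
i=9: outside box; Z[9]=0
i=10: outside box; Z[10]=0
i=11: outside box; Z[11]=0
i=12: outside box; Z[12]=0
i=13: outside box; Z[13]=2 scan→box=[13,15)
i=14: min(r-i=1, Z[1]=0)=0; Z[14]=0
i=15: outside box; Z[15]=0
i=16: outside box; Z[16]=3 scan→box=[16,19)
i=17: min(r-i=2, Z[1]=0)=0; Z[17]=0
i=18: min(r-i=1, Z[2]=0)=0; Z[18]=0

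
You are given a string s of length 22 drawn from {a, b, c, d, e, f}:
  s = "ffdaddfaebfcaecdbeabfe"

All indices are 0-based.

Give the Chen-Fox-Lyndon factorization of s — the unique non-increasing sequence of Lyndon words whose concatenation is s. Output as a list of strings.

["f", "f", "d", "addfaebfcaecdbe", "abfe"]

emit factor 1: 'f' (i=0, period=1)
emit factor 2: 'f' (i=1, period=1)
emit factor 3: 'd' (i=2, period=1)
emit factor 4: 'addfaebfcaecdbe' (i=3, period=15)
emit factor 5: 'abfe' (i=18, period=4)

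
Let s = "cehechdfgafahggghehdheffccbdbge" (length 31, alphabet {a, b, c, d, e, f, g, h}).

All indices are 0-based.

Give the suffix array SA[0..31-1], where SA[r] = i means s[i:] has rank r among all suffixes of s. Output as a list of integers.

[9, 11, 26, 28, 25, 24, 0, 4, 27, 6, 19, 30, 3, 21, 17, 1, 10, 23, 22, 7, 8, 29, 13, 14, 15, 5, 18, 2, 20, 16, 12]

rank→(start, suffix):
  0 → (9, 'afahggghehdheffccbdbge')
  1 → (11, 'ahggghehdheffccbdbge')
  2 → (26, 'bdbge')
  3 → (28, 'bge')
  4 → (25, 'cbdbge')
  5 → (24, 'ccbdbge')
  6 → (0, 'cehechdfgafahggghehdheffccbdbge')
  7 → (4, 'chdfgafahggghehdheffccbdbge')
  8 → (27, 'dbge')
  9 → (6, 'dfgafahggghehdheffccbdbge')
  10 → (19, 'dheffccbdbge')
  11 → (30, 'e')
  12 → (3, 'echdfgafahggghehdheffccbdbge')
  13 → (21, 'effccbdbge')
  14 → (17, 'ehdheffccbdbge')
  15 → (1, 'ehechdfgafahggghehdheffccbdbge')
  16 → (10, 'fahggghehdheffccbdbge')
  17 → (23, 'fccbdbge')
  18 → (22, 'ffccbdbge')
  19 → (7, 'fgafahggghehdheffccbdbge')
  20 → (8, 'gafahggghehdheffccbdbge')
  21 → (29, 'ge')
  22 → (13, 'ggghehdheffccbdbge')
  23 → (14, 'gghehdheffccbdbge')
  24 → (15, 'ghehdheffccbdbge')
  25 → (5, 'hdfgafahggghehdheffccbdbge')
  26 → (18, 'hdheffccbdbge')
  27 → (2, 'hechdfgafahggghehdheffccbdbge')
  28 → (20, 'heffccbdbge')
  29 → (16, 'hehdheffccbdbge')
  30 → (12, 'hggghehdheffccbdbge')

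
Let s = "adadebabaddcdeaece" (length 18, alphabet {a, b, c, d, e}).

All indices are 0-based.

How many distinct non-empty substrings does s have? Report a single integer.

154

rank | idx | suffix
   0 |   6 | abaddcdeaece
   1 |   0 | adadebabaddcdeaece
   2 |   8 | addcdeaece
   3 |   2 | adebabaddcdeaece
   4 |  14 | aece
   5 |   5 | babaddcdeaece
   6 |   7 | baddcdeaece
   7 |  11 | cdeaece
   8 |  16 | ce
   9 |   1 | dadebabaddcdeaece
  10 |  10 | dcdeaece
  11 |   9 | ddcdeaece
  12 |  12 | deaece
  13 |   3 | debabaddcdeaece
  14 |  17 | e
  15 |  13 | eaece
  16 |   4 | ebabaddcdeaece
  17 |  15 | ece

SA = [6, 0, 8, 2, 14, 5, 7, 11, 16, 1, 10, 9, 12, 3, 17, 13, 4, 15]
rank  pair      lcp
   1  s[6:],s[0:]  1  'a'
   2  s[0:],s[8:]  2  'ad'
   3  s[8:],s[2:]  2  'ad'
   4  s[2:],s[14:]  1  'a'
   5  s[14:],s[5:]  0  ''
   6  s[5:],s[7:]  2  'ba'
   7  s[7:],s[11:]  0  ''
   8  s[11:],s[16:]  1  'c'
   9  s[16:],s[1:]  0  ''
  10  s[1:],s[10:]  1  'd'
  11  s[10:],s[9:]  1  'd'
  12  s[9:],s[12:]  1  'd'
  13  s[12:],s[3:]  2  'de'
  14  s[3:],s[17:]  0  ''
  15  s[17:],s[13:]  1  'e'
  16  s[13:],s[4:]  1  'e'
  17  s[4:],s[15:]  1  'e'

n(n+1)/2 = 18·19/2 = 171
Σ LCP = 0 + 1 + 2 + 2 + 1 + 0 + 2 + 0 + 1 + 0 + 1 + 1 + 1 + 2 + 0 + 1 + 1 + 1 = 17
distinct = 171 − 17 = 154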